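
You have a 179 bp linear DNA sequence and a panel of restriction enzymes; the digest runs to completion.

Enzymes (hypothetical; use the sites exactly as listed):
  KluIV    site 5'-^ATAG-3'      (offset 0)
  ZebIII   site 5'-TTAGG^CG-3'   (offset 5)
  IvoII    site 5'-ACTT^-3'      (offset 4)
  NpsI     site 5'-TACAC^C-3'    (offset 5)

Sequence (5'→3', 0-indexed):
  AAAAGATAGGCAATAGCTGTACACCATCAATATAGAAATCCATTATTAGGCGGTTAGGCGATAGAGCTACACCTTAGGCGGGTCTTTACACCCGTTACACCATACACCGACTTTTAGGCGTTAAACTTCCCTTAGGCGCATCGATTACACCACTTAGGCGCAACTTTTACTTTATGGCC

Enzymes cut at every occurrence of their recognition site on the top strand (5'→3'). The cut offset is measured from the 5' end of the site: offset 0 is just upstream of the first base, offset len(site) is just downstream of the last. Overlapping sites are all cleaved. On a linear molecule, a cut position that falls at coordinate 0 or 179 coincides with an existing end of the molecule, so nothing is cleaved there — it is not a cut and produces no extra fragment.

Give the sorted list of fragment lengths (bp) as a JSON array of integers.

[2,3,5,5,5,6,6,6,7,7,7,7,8,8,8,9,10,12,12,13,14,19]

Site scan:
  KluIV (ATAG, off=0): starts [5, 12, 31, 60] → cuts [5, 12, 31, 60]
  ZebIII (TTAGGCG, off=5): starts [45, 53, 73, 113, 131, 153] → cuts [50, 58, 78, 118, 136, 158]
  IvoII (ACTT, off=4): starts [109, 124, 151, 162, 168] → cuts [113, 128, 155, 166, 172]
  NpsI (TACACC, off=5): starts [19, 67, 86, 95, 102, 145] → cuts [24, 72, 91, 100, 107, 150]

Pooled cuts: [5, 12, 24, 31, 50, 58, 60, 72, 78, 91, 100, 107, 113, 118, 128, 136, 150, 155, 158, 166, 172]

Fragment lengths:
  [0,5): 5 bp
  [5,12): 7 bp
  [12,24): 12 bp
  [24,31): 7 bp
  [31,50): 19 bp
  [50,58): 8 bp
  [58,60): 2 bp
  [60,72): 12 bp
  [72,78): 6 bp
  [78,91): 13 bp
  [91,100): 9 bp
  [100,107): 7 bp
  [107,113): 6 bp
  [113,118): 5 bp
  [118,128): 10 bp
  [128,136): 8 bp
  [136,150): 14 bp
  [150,155): 5 bp
  [155,158): 3 bp
  [158,166): 8 bp
  [166,172): 6 bp
  [172,179): 7 bp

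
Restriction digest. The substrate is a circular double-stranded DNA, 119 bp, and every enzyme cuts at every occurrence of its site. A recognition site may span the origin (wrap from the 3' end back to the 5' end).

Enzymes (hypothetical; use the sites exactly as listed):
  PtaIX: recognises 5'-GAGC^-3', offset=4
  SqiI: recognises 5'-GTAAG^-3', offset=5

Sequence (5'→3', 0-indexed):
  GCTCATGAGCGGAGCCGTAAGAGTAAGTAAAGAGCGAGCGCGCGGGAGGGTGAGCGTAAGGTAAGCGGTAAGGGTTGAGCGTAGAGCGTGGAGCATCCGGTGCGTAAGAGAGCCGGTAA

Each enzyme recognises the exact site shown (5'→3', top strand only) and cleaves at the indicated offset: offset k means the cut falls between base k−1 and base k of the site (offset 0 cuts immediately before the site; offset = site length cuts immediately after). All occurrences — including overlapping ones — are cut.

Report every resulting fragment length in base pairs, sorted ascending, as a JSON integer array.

Scan for sites:
  PtaIX (GAGC, off=4): starts [6, 11, 31, 35, 51, 76, 83, 90, 109] → cuts [10, 15, 35, 39, 55, 80, 87, 94, 113]
  SqiI (GTAAG, off=5): starts [16, 22, 55, 60, 67, 103, 115] → cuts [1, 21, 27, 60, 65, 72, 108]

Pooled cuts: [1, 10, 15, 21, 27, 35, 39, 55, 60, 65, 72, 80, 87, 94, 108, 113]

Fragments:
  1→10: 9 bp
  10→15: 5 bp
  15→21: 6 bp
  21→27: 6 bp
  27→35: 8 bp
  35→39: 4 bp
  39→55: 16 bp
  55→60: 5 bp
  60→65: 5 bp
  65→72: 7 bp
  72→80: 8 bp
  80→87: 7 bp
  87→94: 7 bp
  94→108: 14 bp
  108→113: 5 bp
  113→1 (wrap): 119-113+1 = 7 bp

[4,5,5,5,5,6,6,7,7,7,7,8,8,9,14,16]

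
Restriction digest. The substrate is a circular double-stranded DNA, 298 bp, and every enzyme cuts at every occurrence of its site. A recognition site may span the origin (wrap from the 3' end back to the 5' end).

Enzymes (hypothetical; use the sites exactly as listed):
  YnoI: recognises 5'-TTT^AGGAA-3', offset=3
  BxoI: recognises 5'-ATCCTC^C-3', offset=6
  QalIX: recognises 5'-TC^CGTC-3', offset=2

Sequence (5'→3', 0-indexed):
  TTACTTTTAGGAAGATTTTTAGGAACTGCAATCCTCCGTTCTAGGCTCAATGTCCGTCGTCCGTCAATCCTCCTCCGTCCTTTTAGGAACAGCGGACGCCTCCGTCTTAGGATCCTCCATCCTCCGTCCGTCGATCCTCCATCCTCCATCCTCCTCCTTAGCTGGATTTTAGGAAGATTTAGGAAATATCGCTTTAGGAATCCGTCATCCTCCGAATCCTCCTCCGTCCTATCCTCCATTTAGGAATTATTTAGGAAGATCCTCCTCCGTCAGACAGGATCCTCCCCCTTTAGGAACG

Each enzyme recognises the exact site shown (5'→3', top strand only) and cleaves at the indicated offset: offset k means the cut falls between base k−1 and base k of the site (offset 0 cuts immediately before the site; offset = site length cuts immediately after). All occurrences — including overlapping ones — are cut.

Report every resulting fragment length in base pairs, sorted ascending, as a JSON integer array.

Per-enzyme occurrences:
  YnoI (TTTAGGAA, off=3): starts [5, 17, 81, 167, 177, 192, 238, 249, 288] → cuts [8, 20, 84, 170, 180, 195, 241, 252, 291]
  BxoI (ATCCTCC, off=6): starts [30, 66, 111, 118, 133, 140, 147, 206, 215, 230, 258, 278] → cuts [36, 72, 117, 124, 139, 146, 153, 212, 221, 236, 264, 284]
  QalIX (TCCGTC, off=2): starts [52, 59, 73, 100, 122, 126, 200, 222, 265] → cuts [54, 61, 75, 102, 124, 128, 202, 224, 267]

Pooled cuts: [8, 20, 36, 54, 61, 72, 75, 84, 102, 117, 124, 128, 139, 146, 153, 170, 180, 195, 202, 212, 221, 224, 236, 241, 252, 264, 267, 284, 291]

Fragment lengths:
  8→20: 12 bp
  20→36: 16 bp
  36→54: 18 bp
  54→61: 7 bp
  61→72: 11 bp
  72→75: 3 bp
  75→84: 9 bp
  84→102: 18 bp
  102→117: 15 bp
  117→124: 7 bp
  124→128: 4 bp
  128→139: 11 bp
  139→146: 7 bp
  146→153: 7 bp
  153→170: 17 bp
  170→180: 10 bp
  180→195: 15 bp
  195→202: 7 bp
  202→212: 10 bp
  212→221: 9 bp
  221→224: 3 bp
  224→236: 12 bp
  236→241: 5 bp
  241→252: 11 bp
  252→264: 12 bp
  264→267: 3 bp
  267→284: 17 bp
  284→291: 7 bp
  291→8 (wrap): 298-291+8 = 15 bp

[3,3,3,4,5,7,7,7,7,7,7,9,9,10,10,11,11,11,12,12,12,15,15,15,16,17,17,18,18]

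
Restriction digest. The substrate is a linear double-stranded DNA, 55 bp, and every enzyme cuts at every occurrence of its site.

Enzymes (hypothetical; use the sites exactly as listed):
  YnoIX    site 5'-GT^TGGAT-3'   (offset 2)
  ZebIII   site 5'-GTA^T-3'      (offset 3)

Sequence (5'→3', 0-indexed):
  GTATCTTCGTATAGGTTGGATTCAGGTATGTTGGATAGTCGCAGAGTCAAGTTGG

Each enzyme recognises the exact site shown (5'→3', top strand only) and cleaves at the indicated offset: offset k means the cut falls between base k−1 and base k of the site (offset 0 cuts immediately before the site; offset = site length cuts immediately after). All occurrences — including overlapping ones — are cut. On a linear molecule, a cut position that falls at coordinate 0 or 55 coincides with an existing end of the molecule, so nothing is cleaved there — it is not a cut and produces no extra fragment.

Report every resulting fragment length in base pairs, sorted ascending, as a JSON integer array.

[3,3,5,8,12,24]

Site scan:
  YnoIX (GTTGGAT, off=2): starts [14, 29] → cuts [16, 31]
  ZebIII (GTAT, off=3): starts [0, 8, 25] → cuts [3, 11, 28]

Pooled cuts: [3, 11, 16, 28, 31]

Fragments:
  [0,3): 3 bp
  [3,11): 8 bp
  [11,16): 5 bp
  [16,28): 12 bp
  [28,31): 3 bp
  [31,55): 24 bp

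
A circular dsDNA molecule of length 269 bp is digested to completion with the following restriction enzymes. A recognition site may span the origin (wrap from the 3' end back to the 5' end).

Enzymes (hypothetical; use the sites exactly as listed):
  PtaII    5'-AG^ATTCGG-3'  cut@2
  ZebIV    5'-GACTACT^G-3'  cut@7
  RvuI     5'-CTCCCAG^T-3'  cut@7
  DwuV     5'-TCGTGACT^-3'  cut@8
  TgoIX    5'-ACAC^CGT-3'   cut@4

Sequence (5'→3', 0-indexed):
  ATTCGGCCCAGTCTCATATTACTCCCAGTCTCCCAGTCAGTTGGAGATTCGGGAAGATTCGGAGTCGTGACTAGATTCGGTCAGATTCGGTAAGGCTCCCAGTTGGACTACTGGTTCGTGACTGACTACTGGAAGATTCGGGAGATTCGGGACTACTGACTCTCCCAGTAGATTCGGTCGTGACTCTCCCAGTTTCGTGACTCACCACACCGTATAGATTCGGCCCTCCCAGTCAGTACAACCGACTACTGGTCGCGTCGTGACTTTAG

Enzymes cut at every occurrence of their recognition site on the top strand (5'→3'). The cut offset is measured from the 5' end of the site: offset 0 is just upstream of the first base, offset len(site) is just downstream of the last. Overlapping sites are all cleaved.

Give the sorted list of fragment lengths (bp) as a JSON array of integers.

Per-enzyme occurrences:
  PtaII AGATTCGG/2: at [44, 54, 72, 82, 133, 142, 169, 215, 267] ⇒ [0, 46, 56, 74, 84, 135, 144, 171, 217]
  ZebIV GACTACTG/7: at [105, 123, 150, 243] ⇒ [112, 130, 157, 250]
  RvuI CTCCCAGT/7: at [21, 29, 95, 161, 185, 225] ⇒ [28, 36, 102, 168, 192, 232]
  DwuV TCGTGACT/8: at [64, 115, 177, 194, 257] ⇒ [72, 123, 185, 202, 265]
  TgoIX ACACCGT/4: at [206] ⇒ [210]

All cut coordinates (distinct, sorted): [0, 28, 36, 46, 56, 72, 74, 84, 102, 112, 123, 130, 135, 144, 157, 168, 171, 185, 192, 202, 210, 217, 232, 250, 265]

Fragment lengths:
  0→28: 28 bp
  28→36: 8 bp
  36→46: 10 bp
  46→56: 10 bp
  56→72: 16 bp
  72→74: 2 bp
  74→84: 10 bp
  84→102: 18 bp
  102→112: 10 bp
  112→123: 11 bp
  123→130: 7 bp
  130→135: 5 bp
  135→144: 9 bp
  144→157: 13 bp
  157→168: 11 bp
  168→171: 3 bp
  171→185: 14 bp
  185→192: 7 bp
  192→202: 10 bp
  202→210: 8 bp
  210→217: 7 bp
  217→232: 15 bp
  232→250: 18 bp
  250→265: 15 bp
  265→0 (wrap): 269-265+0 = 4 bp

[2,3,4,5,7,7,7,8,8,9,10,10,10,10,10,11,11,13,14,15,15,16,18,18,28]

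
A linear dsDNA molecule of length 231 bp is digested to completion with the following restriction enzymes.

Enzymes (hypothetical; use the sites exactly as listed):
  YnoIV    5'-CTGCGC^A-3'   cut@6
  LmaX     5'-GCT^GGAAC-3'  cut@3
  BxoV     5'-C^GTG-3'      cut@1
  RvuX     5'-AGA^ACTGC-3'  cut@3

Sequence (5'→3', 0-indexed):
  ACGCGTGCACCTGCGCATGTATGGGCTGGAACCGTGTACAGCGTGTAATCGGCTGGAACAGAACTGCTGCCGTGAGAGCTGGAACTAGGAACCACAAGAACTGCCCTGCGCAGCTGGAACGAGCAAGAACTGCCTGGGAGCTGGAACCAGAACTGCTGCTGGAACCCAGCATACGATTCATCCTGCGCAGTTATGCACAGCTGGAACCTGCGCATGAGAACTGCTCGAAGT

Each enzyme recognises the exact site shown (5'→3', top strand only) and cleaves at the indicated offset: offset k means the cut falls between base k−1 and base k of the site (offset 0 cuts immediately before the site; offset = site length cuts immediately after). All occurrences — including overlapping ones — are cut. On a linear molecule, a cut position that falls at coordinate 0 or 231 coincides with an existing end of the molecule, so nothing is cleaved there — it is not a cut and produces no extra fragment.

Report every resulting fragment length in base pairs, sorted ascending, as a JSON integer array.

[4,4,6,6,8,9,9,9,9,9,11,11,12,12,12,12,13,14,14,19,28]

Per-enzyme occurrences:
  YnoIV CTGCGCA/6: at [10, 105, 182, 207] ⇒ [16, 111, 188, 213]
  LmaX GCTGGAAC/3: at [24, 51, 77, 112, 139, 157, 199] ⇒ [27, 54, 80, 115, 142, 160, 202]
  BxoV CGTG/1: at [3, 32, 41, 70] ⇒ [4, 33, 42, 71]
  RvuX AGAACTGC/3: at [59, 96, 125, 148, 216] ⇒ [62, 99, 128, 151, 219]

All cut coordinates (distinct, sorted): [4, 16, 27, 33, 42, 54, 62, 71, 80, 99, 111, 115, 128, 142, 151, 160, 188, 202, 213, 219]

Fragments:
  [0,4): 4 bp
  [4,16): 12 bp
  [16,27): 11 bp
  [27,33): 6 bp
  [33,42): 9 bp
  [42,54): 12 bp
  [54,62): 8 bp
  [62,71): 9 bp
  [71,80): 9 bp
  [80,99): 19 bp
  [99,111): 12 bp
  [111,115): 4 bp
  [115,128): 13 bp
  [128,142): 14 bp
  [142,151): 9 bp
  [151,160): 9 bp
  [160,188): 28 bp
  [188,202): 14 bp
  [202,213): 11 bp
  [213,219): 6 bp
  [219,231): 12 bp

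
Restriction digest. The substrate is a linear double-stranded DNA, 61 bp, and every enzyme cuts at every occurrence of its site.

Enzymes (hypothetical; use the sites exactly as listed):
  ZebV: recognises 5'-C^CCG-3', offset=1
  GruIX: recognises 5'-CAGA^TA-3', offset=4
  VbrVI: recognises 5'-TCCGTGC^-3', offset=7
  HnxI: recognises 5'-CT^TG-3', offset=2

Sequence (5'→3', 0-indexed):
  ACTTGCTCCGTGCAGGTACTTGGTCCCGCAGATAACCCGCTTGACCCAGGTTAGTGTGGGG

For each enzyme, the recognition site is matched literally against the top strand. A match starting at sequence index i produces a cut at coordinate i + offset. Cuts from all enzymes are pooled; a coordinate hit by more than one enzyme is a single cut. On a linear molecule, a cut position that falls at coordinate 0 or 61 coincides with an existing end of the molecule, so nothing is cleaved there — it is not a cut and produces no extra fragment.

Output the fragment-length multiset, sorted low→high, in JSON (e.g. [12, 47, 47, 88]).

[3,4,5,5,7,7,10,20]

Site scan:
  ZebV CCCG/1: at [24, 35] ⇒ [25, 36]
  GruIX CAGATA/4: at [28] ⇒ [32]
  VbrVI TCCGTGC/7: at [6] ⇒ [13]
  HnxI CTTG/2: at [1, 18, 39] ⇒ [3, 20, 41]

All cut coordinates (distinct, sorted): [3, 13, 20, 25, 32, 36, 41]

Fragment lengths:
  [0,3): 3 bp
  [3,13): 10 bp
  [13,20): 7 bp
  [20,25): 5 bp
  [25,32): 7 bp
  [32,36): 4 bp
  [36,41): 5 bp
  [41,61): 20 bp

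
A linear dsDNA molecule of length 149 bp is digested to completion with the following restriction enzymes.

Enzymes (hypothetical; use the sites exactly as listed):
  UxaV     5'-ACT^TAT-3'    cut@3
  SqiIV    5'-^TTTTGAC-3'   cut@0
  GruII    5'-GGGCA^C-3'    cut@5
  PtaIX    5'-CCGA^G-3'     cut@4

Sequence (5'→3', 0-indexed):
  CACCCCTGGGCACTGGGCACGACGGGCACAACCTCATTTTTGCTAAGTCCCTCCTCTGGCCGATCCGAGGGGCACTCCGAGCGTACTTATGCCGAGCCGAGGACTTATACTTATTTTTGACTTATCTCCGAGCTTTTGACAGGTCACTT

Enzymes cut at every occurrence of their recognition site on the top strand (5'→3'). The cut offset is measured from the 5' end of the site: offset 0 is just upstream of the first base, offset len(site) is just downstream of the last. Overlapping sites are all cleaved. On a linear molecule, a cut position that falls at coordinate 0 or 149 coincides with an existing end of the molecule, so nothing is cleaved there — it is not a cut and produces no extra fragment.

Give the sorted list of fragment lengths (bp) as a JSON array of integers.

Scan for sites:
  UxaV (ACTTAT, off=3): starts [84, 102, 108, 119] → cuts [87, 105, 111, 122]
  SqiIV (TTTTGAC, off=0): starts [114, 133] → cuts [114, 133]
  GruII (GGGCAC, off=5): starts [7, 14, 23, 69] → cuts [12, 19, 28, 74]
  PtaIX (CCGAG, off=4): starts [64, 76, 91, 96, 127] → cuts [68, 80, 95, 100, 131]

Pooled cuts: [12, 19, 28, 68, 74, 80, 87, 95, 100, 105, 111, 114, 122, 131, 133]

Fragments:
  [0,12): 12 bp
  [12,19): 7 bp
  [19,28): 9 bp
  [28,68): 40 bp
  [68,74): 6 bp
  [74,80): 6 bp
  [80,87): 7 bp
  [87,95): 8 bp
  [95,100): 5 bp
  [100,105): 5 bp
  [105,111): 6 bp
  [111,114): 3 bp
  [114,122): 8 bp
  [122,131): 9 bp
  [131,133): 2 bp
  [133,149): 16 bp

[2,3,5,5,6,6,6,7,7,8,8,9,9,12,16,40]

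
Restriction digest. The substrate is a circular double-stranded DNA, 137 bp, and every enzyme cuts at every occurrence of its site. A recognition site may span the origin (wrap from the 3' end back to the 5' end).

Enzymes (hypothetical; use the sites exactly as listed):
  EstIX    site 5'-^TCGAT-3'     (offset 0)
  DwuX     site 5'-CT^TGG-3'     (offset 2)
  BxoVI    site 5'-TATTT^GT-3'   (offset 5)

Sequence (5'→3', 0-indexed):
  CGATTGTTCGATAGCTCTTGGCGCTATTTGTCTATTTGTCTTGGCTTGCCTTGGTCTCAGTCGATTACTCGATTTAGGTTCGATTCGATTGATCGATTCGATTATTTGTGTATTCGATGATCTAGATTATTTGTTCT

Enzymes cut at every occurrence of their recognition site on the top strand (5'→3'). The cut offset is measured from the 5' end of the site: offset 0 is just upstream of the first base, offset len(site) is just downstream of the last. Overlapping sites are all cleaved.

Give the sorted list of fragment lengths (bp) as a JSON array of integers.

Site scan:
  EstIX TCGAT/0: at [7, 60, 68, 79, 84, 92, 97, 113, 136] ⇒ [7, 60, 68, 79, 84, 92, 97, 113, 136]
  DwuX CTTGG/2: at [16, 39, 49] ⇒ [18, 41, 51]
  BxoVI TATTTGT/5: at [24, 32, 102, 127] ⇒ [29, 37, 107, 132]

All cut coordinates (distinct, sorted): [7, 18, 29, 37, 41, 51, 60, 68, 79, 84, 92, 97, 107, 113, 132, 136]

Fragment lengths:
  7→18: 11 bp
  18→29: 11 bp
  29→37: 8 bp
  37→41: 4 bp
  41→51: 10 bp
  51→60: 9 bp
  60→68: 8 bp
  68→79: 11 bp
  79→84: 5 bp
  84→92: 8 bp
  92→97: 5 bp
  97→107: 10 bp
  107→113: 6 bp
  113→132: 19 bp
  132→136: 4 bp
  136→7 (wrap): 137-136+7 = 8 bp

[4,4,5,5,6,8,8,8,8,9,10,10,11,11,11,19]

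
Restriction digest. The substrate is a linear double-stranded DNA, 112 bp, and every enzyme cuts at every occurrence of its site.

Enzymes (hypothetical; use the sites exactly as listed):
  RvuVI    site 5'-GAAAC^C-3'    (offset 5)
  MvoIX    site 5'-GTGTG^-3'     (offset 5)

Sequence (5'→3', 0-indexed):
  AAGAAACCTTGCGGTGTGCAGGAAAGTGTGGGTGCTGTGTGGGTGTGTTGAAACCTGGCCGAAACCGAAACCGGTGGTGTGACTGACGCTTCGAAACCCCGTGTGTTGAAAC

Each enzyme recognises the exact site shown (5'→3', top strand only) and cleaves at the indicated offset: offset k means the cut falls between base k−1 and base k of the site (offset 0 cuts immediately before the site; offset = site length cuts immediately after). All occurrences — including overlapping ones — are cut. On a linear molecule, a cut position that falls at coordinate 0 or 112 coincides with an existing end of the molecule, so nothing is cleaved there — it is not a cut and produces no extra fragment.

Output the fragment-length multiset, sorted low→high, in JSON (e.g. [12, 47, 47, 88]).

[6,6,7,7,7,8,10,11,11,11,12,16]

Site scan:
  RvuVI (GAAACC, off=5): starts [2, 49, 60, 66, 92] → cuts [7, 54, 65, 71, 97]
  MvoIX (GTGTG, off=5): starts [13, 25, 36, 42, 76, 100] → cuts [18, 30, 41, 47, 81, 105]

Pooled cuts: [7, 18, 30, 41, 47, 54, 65, 71, 81, 97, 105]

Fragment lengths:
  [0,7): 7 bp
  [7,18): 11 bp
  [18,30): 12 bp
  [30,41): 11 bp
  [41,47): 6 bp
  [47,54): 7 bp
  [54,65): 11 bp
  [65,71): 6 bp
  [71,81): 10 bp
  [81,97): 16 bp
  [97,105): 8 bp
  [105,112): 7 bp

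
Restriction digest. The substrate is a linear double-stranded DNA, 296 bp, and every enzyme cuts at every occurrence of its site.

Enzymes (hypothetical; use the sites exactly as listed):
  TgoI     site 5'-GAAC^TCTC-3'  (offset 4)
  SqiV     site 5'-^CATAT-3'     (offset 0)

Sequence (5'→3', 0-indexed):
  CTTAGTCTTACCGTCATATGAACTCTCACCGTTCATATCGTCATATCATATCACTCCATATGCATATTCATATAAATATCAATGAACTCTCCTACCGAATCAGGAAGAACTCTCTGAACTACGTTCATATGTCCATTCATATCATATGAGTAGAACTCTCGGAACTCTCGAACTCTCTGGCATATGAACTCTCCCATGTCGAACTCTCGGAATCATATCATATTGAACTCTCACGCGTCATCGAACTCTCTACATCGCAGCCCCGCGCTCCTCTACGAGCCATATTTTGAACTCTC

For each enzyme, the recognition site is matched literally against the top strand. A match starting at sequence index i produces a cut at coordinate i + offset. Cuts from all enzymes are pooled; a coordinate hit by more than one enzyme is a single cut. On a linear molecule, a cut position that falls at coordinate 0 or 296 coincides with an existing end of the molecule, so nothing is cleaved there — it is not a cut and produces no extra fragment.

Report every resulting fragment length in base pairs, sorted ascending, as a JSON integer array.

Site scan:
  TgoI (GAACTCTC, off=4): starts [19, 83, 106, 152, 161, 169, 185, 200, 224, 242, 288] → cuts [23, 87, 110, 156, 165, 173, 189, 204, 228, 246, 292]
  SqiV (CATAT, off=0): starts [14, 33, 41, 46, 56, 62, 68, 125, 137, 142, 180, 213, 218, 280] → cuts [14, 33, 41, 46, 56, 62, 68, 125, 137, 142, 180, 213, 218, 280]

All cut coordinates (distinct, sorted): [14, 23, 33, 41, 46, 56, 62, 68, 87, 110, 125, 137, 142, 156, 165, 173, 180, 189, 204, 213, 218, 228, 246, 280, 292]

Fragment lengths:
  [0,14): 14 bp
  [14,23): 9 bp
  [23,33): 10 bp
  [33,41): 8 bp
  [41,46): 5 bp
  [46,56): 10 bp
  [56,62): 6 bp
  [62,68): 6 bp
  [68,87): 19 bp
  [87,110): 23 bp
  [110,125): 15 bp
  [125,137): 12 bp
  [137,142): 5 bp
  [142,156): 14 bp
  [156,165): 9 bp
  [165,173): 8 bp
  [173,180): 7 bp
  [180,189): 9 bp
  [189,204): 15 bp
  [204,213): 9 bp
  [213,218): 5 bp
  [218,228): 10 bp
  [228,246): 18 bp
  [246,280): 34 bp
  [280,292): 12 bp
  [292,296): 4 bp

[4,5,5,5,6,6,7,8,8,9,9,9,9,10,10,10,12,12,14,14,15,15,18,19,23,34]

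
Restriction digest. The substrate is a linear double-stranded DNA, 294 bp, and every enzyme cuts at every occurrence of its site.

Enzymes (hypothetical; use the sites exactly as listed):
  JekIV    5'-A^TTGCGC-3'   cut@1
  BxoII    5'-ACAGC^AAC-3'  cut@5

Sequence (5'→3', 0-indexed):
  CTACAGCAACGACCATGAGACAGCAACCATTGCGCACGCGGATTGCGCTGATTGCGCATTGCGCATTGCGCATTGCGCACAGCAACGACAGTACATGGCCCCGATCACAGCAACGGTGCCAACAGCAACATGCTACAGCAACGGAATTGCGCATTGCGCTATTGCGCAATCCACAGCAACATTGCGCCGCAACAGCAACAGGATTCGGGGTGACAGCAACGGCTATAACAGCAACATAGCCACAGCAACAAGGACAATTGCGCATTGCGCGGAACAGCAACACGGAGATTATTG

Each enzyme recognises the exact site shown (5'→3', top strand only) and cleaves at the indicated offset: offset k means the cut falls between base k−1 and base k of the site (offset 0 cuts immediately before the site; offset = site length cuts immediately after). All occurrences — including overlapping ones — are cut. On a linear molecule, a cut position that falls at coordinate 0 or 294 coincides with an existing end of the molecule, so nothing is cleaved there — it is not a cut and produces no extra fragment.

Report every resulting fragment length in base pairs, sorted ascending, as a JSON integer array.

Scan for sites:
  JekIV (ATTGCGC, off=1): starts [28, 41, 50, 57, 64, 71, 145, 152, 160, 180, 256, 263] → cuts [29, 42, 51, 58, 65, 72, 146, 153, 161, 181, 257, 264]
  BxoII (ACAGCAAC, off=5): starts [2, 19, 78, 106, 121, 134, 172, 191, 212, 227, 241, 273] → cuts [7, 24, 83, 111, 126, 139, 177, 196, 217, 232, 246, 278]

Pooled cuts: [7, 24, 29, 42, 51, 58, 65, 72, 83, 111, 126, 139, 146, 153, 161, 177, 181, 196, 217, 232, 246, 257, 264, 278]

Fragment lengths:
  [0,7): 7 bp
  [7,24): 17 bp
  [24,29): 5 bp
  [29,42): 13 bp
  [42,51): 9 bp
  [51,58): 7 bp
  [58,65): 7 bp
  [65,72): 7 bp
  [72,83): 11 bp
  [83,111): 28 bp
  [111,126): 15 bp
  [126,139): 13 bp
  [139,146): 7 bp
  [146,153): 7 bp
  [153,161): 8 bp
  [161,177): 16 bp
  [177,181): 4 bp
  [181,196): 15 bp
  [196,217): 21 bp
  [217,232): 15 bp
  [232,246): 14 bp
  [246,257): 11 bp
  [257,264): 7 bp
  [264,278): 14 bp
  [278,294): 16 bp

[4,5,7,7,7,7,7,7,7,8,9,11,11,13,13,14,14,15,15,15,16,16,17,21,28]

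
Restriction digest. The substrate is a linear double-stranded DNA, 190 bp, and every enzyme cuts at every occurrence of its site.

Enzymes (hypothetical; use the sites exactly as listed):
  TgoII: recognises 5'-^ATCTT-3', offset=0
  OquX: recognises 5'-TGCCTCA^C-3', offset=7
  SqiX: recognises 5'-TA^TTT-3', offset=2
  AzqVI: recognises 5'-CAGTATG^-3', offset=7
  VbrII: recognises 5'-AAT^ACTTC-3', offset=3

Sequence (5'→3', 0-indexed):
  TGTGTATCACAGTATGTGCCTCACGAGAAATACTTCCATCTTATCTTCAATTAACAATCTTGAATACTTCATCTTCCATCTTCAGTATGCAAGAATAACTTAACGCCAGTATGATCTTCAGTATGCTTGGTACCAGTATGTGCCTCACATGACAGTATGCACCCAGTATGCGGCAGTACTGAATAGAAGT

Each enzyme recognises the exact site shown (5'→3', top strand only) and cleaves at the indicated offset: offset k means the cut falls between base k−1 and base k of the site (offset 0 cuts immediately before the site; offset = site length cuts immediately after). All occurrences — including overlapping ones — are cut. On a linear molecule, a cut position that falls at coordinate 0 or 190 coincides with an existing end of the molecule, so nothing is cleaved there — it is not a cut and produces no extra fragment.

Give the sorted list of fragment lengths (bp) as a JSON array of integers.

Per-enzyme occurrences:
  TgoII ATCTT/0: at [37, 42, 56, 70, 77, 113] ⇒ [37, 42, 56, 70, 77, 113]
  OquX TGCCTCAC/7: at [16, 140] ⇒ [23, 147]
  SqiX (TATTT, off=2): no sites
  AzqVI CAGTATG/7: at [9, 82, 106, 118, 133, 152, 163] ⇒ [16, 89, 113, 125, 140, 159, 170]
  VbrII AATACTTC/3: at [28, 62] ⇒ [31, 65]

All cut coordinates (distinct, sorted): [16, 23, 31, 37, 42, 56, 65, 70, 77, 89, 113, 125, 140, 147, 159, 170]

Fragment lengths:
  [0,16): 16 bp
  [16,23): 7 bp
  [23,31): 8 bp
  [31,37): 6 bp
  [37,42): 5 bp
  [42,56): 14 bp
  [56,65): 9 bp
  [65,70): 5 bp
  [70,77): 7 bp
  [77,89): 12 bp
  [89,113): 24 bp
  [113,125): 12 bp
  [125,140): 15 bp
  [140,147): 7 bp
  [147,159): 12 bp
  [159,170): 11 bp
  [170,190): 20 bp

[5,5,6,7,7,7,8,9,11,12,12,12,14,15,16,20,24]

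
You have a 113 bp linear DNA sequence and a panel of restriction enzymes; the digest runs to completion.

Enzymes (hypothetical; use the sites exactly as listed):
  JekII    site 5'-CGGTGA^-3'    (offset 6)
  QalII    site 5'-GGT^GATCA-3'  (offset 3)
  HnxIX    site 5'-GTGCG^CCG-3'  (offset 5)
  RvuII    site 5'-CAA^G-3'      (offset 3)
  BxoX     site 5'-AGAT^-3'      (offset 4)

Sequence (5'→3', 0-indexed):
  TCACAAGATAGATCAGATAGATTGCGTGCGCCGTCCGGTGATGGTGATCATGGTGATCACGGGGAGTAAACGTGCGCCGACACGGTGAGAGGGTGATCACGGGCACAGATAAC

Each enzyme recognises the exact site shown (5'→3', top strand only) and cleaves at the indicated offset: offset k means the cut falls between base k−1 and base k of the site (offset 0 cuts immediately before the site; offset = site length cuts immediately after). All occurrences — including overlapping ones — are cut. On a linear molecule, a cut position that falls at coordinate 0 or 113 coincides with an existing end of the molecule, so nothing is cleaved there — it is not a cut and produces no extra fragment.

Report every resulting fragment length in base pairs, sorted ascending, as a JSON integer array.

[3,3,4,4,4,5,6,6,8,9,11,12,16,22]

Per-enzyme occurrences:
  JekII CGGTGA/6: at [35, 82] ⇒ [41, 88]
  QalII GGTGATCA/3: at [42, 51, 91] ⇒ [45, 54, 94]
  HnxIX GTGCGCCG/5: at [25, 71] ⇒ [30, 76]
  RvuII CAAG/3: at [3] ⇒ [6]
  BxoX AGAT/4: at [5, 9, 14, 18, 106] ⇒ [9, 13, 18, 22, 110]

Pooled cuts: [6, 9, 13, 18, 22, 30, 41, 45, 54, 76, 88, 94, 110]

Fragment lengths:
  [0,6): 6 bp
  [6,9): 3 bp
  [9,13): 4 bp
  [13,18): 5 bp
  [18,22): 4 bp
  [22,30): 8 bp
  [30,41): 11 bp
  [41,45): 4 bp
  [45,54): 9 bp
  [54,76): 22 bp
  [76,88): 12 bp
  [88,94): 6 bp
  [94,110): 16 bp
  [110,113): 3 bp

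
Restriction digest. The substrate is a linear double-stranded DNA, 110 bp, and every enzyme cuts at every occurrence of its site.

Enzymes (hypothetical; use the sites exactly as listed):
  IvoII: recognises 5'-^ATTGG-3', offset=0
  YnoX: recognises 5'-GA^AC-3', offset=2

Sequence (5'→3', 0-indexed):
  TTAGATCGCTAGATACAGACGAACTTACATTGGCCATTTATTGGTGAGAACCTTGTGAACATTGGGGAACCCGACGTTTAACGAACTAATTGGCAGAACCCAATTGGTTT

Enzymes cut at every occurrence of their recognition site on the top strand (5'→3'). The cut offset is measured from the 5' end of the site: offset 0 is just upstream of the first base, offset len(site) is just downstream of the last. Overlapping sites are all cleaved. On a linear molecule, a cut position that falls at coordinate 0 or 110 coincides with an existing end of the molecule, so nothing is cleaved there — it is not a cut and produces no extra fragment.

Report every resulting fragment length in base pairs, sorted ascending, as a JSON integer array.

[2,4,5,6,8,8,9,9,10,11,16,22]

Scan for sites:
  IvoII ATTGG/0: at [28, 39, 60, 88, 102] ⇒ [28, 39, 60, 88, 102]
  YnoX GAAC/2: at [20, 47, 56, 66, 82, 95] ⇒ [22, 49, 58, 68, 84, 97]

All cut coordinates (distinct, sorted): [22, 28, 39, 49, 58, 60, 68, 84, 88, 97, 102]

Fragments:
  [0,22): 22 bp
  [22,28): 6 bp
  [28,39): 11 bp
  [39,49): 10 bp
  [49,58): 9 bp
  [58,60): 2 bp
  [60,68): 8 bp
  [68,84): 16 bp
  [84,88): 4 bp
  [88,97): 9 bp
  [97,102): 5 bp
  [102,110): 8 bp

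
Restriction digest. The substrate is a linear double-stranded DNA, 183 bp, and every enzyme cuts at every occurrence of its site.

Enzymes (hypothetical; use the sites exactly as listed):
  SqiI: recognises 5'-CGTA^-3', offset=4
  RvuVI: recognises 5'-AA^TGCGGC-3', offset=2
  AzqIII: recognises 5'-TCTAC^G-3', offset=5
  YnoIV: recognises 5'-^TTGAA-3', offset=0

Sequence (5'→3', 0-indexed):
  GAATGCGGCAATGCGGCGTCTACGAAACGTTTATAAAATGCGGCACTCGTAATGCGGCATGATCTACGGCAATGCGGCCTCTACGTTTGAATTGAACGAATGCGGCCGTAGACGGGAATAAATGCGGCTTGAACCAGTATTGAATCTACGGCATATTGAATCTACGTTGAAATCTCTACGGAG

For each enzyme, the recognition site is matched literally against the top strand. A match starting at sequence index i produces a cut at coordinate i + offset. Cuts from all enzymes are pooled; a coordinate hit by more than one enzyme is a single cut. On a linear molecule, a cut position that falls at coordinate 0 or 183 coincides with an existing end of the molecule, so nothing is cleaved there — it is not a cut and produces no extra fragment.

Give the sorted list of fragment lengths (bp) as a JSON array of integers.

Per-enzyme occurrences:
  SqiI (CGTA, off=4): starts [47, 106] → cuts [51, 110]
  RvuVI (AATGCGGC, off=2): starts [1, 9, 36, 50, 70, 98, 120] → cuts [3, 11, 38, 52, 72, 100, 122]
  AzqIII (TCTACG, off=5): starts [18, 62, 79, 144, 160, 174] → cuts [23, 67, 84, 149, 165, 179]
  YnoIV (TTGAA, off=0): starts [86, 91, 128, 139, 155, 166] → cuts [86, 91, 128, 139, 155, 166]

Pooled cuts: [3, 11, 23, 38, 51, 52, 67, 72, 84, 86, 91, 100, 110, 122, 128, 139, 149, 155, 165, 166, 179]

Fragments:
  [0,3): 3 bp
  [3,11): 8 bp
  [11,23): 12 bp
  [23,38): 15 bp
  [38,51): 13 bp
  [51,52): 1 bp
  [52,67): 15 bp
  [67,72): 5 bp
  [72,84): 12 bp
  [84,86): 2 bp
  [86,91): 5 bp
  [91,100): 9 bp
  [100,110): 10 bp
  [110,122): 12 bp
  [122,128): 6 bp
  [128,139): 11 bp
  [139,149): 10 bp
  [149,155): 6 bp
  [155,165): 10 bp
  [165,166): 1 bp
  [166,179): 13 bp
  [179,183): 4 bp

[1,1,2,3,4,5,5,6,6,8,9,10,10,10,11,12,12,12,13,13,15,15]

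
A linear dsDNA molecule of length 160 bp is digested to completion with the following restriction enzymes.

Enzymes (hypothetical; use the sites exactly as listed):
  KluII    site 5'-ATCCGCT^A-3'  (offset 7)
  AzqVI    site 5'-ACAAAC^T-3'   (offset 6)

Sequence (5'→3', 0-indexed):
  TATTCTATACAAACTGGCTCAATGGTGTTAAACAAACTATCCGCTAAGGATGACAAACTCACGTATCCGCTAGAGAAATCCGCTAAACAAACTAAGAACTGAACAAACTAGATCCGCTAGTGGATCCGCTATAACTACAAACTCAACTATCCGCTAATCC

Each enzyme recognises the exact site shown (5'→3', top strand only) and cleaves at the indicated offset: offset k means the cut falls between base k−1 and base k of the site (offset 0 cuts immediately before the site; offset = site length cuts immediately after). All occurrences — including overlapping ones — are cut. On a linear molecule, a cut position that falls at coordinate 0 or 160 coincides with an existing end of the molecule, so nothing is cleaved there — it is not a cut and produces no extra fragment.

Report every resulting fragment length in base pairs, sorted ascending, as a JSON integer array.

Scan for sites:
  KluII ATCCGCTA/7: at [38, 64, 77, 111, 123, 148] ⇒ [45, 71, 84, 118, 130, 155]
  AzqVI ACAAACT/6: at [8, 31, 52, 86, 102, 136] ⇒ [14, 37, 58, 92, 108, 142]

Pooled cuts: [14, 37, 45, 58, 71, 84, 92, 108, 118, 130, 142, 155]

Fragment lengths:
  [0,14): 14 bp
  [14,37): 23 bp
  [37,45): 8 bp
  [45,58): 13 bp
  [58,71): 13 bp
  [71,84): 13 bp
  [84,92): 8 bp
  [92,108): 16 bp
  [108,118): 10 bp
  [118,130): 12 bp
  [130,142): 12 bp
  [142,155): 13 bp
  [155,160): 5 bp

[5,8,8,10,12,12,13,13,13,13,14,16,23]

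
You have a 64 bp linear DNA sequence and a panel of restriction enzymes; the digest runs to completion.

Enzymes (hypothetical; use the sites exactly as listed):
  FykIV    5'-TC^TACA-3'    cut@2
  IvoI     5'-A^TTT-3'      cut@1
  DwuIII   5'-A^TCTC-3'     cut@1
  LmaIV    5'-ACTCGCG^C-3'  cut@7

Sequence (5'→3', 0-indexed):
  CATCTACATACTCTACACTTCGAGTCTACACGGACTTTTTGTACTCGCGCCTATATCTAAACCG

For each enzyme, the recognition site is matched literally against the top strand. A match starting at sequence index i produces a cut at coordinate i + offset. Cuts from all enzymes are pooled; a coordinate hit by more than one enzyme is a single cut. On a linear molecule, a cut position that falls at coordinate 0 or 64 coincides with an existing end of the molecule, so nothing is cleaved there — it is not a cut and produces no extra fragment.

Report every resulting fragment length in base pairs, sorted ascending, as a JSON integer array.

Scan for sites:
  FykIV TCTACA/2: at [2, 11, 24] ⇒ [4, 13, 26]
  IvoI (ATTT, off=1): no sites
  DwuIII (ATCTC, off=1): no sites
  LmaIV ACTCGCGC/7: at [42] ⇒ [49]

Pooled cuts: [4, 13, 26, 49]

Fragment lengths:
  [0,4): 4 bp
  [4,13): 9 bp
  [13,26): 13 bp
  [26,49): 23 bp
  [49,64): 15 bp

[4,9,13,15,23]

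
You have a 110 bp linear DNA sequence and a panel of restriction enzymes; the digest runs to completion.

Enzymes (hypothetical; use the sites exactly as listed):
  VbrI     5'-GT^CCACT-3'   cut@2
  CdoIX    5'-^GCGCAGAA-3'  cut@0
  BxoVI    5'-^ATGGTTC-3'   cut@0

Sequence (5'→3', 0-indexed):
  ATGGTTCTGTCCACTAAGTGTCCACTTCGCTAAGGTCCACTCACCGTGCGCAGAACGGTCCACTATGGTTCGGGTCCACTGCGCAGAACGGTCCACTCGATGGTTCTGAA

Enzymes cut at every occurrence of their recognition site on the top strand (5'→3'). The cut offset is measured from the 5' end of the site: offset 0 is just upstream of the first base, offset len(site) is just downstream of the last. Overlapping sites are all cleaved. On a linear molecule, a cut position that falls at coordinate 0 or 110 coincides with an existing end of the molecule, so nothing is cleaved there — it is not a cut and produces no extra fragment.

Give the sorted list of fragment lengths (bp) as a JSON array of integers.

Scan for sites:
  VbrI (GTCCACT, off=2): starts [8, 19, 34, 57, 73, 90] → cuts [10, 21, 36, 59, 75, 92]
  CdoIX (GCGCAGAA, off=0): starts [47, 80] → cuts [47, 80]
  BxoVI (ATGGTTC, off=0): starts [0, 64, 99] → cuts [64, 99] (position 0 is a terminus of the linear molecule — no cut)

Pooled cuts: [10, 21, 36, 47, 59, 64, 75, 80, 92, 99]

Fragments:
  [0,10): 10 bp
  [10,21): 11 bp
  [21,36): 15 bp
  [36,47): 11 bp
  [47,59): 12 bp
  [59,64): 5 bp
  [64,75): 11 bp
  [75,80): 5 bp
  [80,92): 12 bp
  [92,99): 7 bp
  [99,110): 11 bp

[5,5,7,10,11,11,11,11,12,12,15]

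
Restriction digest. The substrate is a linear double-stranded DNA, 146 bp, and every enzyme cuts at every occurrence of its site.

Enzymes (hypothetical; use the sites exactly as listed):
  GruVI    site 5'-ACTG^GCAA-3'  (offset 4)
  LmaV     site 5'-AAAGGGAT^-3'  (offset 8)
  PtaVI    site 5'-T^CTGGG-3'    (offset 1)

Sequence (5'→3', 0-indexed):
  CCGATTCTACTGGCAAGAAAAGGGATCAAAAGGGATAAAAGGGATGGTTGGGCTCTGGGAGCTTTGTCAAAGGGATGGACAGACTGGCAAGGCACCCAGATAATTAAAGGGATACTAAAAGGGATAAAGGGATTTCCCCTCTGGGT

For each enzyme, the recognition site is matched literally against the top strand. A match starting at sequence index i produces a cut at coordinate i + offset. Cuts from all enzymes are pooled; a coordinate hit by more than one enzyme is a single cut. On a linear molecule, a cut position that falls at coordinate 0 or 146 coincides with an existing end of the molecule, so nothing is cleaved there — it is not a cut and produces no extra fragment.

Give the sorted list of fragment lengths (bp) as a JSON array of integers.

Scan for sites:
  GruVI (ACTGGCAA, off=4): starts [8, 82] → cuts [12, 86]
  LmaV (AAAGGGAT, off=8): starts [18, 28, 37, 68, 105, 117, 125] → cuts [26, 36, 45, 76, 113, 125, 133]
  PtaVI (TCTGGG, off=1): starts [53, 139] → cuts [54, 140]

Pooled cuts: [12, 26, 36, 45, 54, 76, 86, 113, 125, 133, 140]

Fragment lengths:
  [0,12): 12 bp
  [12,26): 14 bp
  [26,36): 10 bp
  [36,45): 9 bp
  [45,54): 9 bp
  [54,76): 22 bp
  [76,86): 10 bp
  [86,113): 27 bp
  [113,125): 12 bp
  [125,133): 8 bp
  [133,140): 7 bp
  [140,146): 6 bp

[6,7,8,9,9,10,10,12,12,14,22,27]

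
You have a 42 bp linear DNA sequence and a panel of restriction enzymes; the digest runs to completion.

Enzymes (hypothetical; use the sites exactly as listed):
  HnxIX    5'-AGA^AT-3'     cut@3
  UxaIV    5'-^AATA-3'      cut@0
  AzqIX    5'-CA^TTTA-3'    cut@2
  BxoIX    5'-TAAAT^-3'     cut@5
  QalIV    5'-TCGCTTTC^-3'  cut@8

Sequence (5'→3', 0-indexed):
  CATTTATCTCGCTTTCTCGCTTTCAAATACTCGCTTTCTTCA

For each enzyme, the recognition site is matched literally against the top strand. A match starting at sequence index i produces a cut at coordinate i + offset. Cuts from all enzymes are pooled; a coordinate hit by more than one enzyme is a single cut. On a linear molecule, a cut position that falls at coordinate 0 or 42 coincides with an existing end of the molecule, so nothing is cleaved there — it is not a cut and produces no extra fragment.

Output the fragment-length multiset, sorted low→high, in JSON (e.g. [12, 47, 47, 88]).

Scan for sites:
  HnxIX (AGAAT, off=3): no sites
  UxaIV (AATA, off=0): starts [25] → cuts [25]
  AzqIX (CATTTA, off=2): starts [0] → cuts [2]
  BxoIX (TAAAT, off=5): no sites
  QalIV (TCGCTTTC, off=8): starts [8, 16, 30] → cuts [16, 24, 38]

Pooled cuts: [2, 16, 24, 25, 38]

Fragments:
  [0,2): 2 bp
  [2,16): 14 bp
  [16,24): 8 bp
  [24,25): 1 bp
  [25,38): 13 bp
  [38,42): 4 bp

[1,2,4,8,13,14]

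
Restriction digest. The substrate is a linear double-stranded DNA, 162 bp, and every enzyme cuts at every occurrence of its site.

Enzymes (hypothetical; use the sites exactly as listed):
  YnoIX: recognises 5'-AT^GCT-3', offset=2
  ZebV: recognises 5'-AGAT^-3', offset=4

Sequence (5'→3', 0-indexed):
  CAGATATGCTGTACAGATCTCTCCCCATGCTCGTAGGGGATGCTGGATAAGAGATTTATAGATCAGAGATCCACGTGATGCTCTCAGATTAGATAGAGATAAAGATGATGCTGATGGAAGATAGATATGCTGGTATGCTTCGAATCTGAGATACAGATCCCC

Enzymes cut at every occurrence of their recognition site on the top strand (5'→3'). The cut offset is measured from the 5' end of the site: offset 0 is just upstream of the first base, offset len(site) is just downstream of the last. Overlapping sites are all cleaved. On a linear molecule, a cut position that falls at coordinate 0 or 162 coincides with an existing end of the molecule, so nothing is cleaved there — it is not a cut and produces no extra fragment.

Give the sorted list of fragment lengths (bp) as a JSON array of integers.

Site scan:
  YnoIX (ATGCT, off=2): starts [5, 26, 39, 77, 107, 126, 134] → cuts [7, 28, 41, 79, 109, 128, 136]
  ZebV (AGAT, off=4): starts [1, 14, 51, 59, 66, 85, 90, 96, 102, 118, 122, 148, 154] → cuts [5, 18, 55, 63, 70, 89, 94, 100, 106, 122, 126, 152, 158]

All cut coordinates (distinct, sorted): [5, 7, 18, 28, 41, 55, 63, 70, 79, 89, 94, 100, 106, 109, 122, 126, 128, 136, 152, 158]

Fragment lengths:
  [0,5): 5 bp
  [5,7): 2 bp
  [7,18): 11 bp
  [18,28): 10 bp
  [28,41): 13 bp
  [41,55): 14 bp
  [55,63): 8 bp
  [63,70): 7 bp
  [70,79): 9 bp
  [79,89): 10 bp
  [89,94): 5 bp
  [94,100): 6 bp
  [100,106): 6 bp
  [106,109): 3 bp
  [109,122): 13 bp
  [122,126): 4 bp
  [126,128): 2 bp
  [128,136): 8 bp
  [136,152): 16 bp
  [152,158): 6 bp
  [158,162): 4 bp

[2,2,3,4,4,5,5,6,6,6,7,8,8,9,10,10,11,13,13,14,16]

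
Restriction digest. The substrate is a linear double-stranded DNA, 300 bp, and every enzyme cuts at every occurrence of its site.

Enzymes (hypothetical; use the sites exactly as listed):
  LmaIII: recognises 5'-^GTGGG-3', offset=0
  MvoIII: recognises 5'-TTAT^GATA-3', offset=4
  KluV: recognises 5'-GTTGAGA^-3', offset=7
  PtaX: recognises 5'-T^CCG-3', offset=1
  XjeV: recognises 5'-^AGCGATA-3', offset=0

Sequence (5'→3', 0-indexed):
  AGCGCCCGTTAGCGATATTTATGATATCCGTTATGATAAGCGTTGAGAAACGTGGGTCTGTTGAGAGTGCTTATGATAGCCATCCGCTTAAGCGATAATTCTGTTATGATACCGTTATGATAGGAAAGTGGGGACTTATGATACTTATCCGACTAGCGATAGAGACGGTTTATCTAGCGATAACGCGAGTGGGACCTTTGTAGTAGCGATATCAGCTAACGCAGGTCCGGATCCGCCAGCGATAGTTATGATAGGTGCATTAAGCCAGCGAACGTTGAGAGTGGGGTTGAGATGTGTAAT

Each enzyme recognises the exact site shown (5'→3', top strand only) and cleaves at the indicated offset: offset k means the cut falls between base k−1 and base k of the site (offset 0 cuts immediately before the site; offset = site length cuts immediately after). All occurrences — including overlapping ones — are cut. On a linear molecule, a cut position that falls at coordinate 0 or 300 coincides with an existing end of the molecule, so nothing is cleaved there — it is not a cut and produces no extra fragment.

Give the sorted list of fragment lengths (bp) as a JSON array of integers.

Site scan:
  LmaIII GTGGG/0: at [51, 127, 188, 280] ⇒ [51, 127, 188, 280]
  MvoIII TTATGATA/4: at [18, 30, 70, 103, 114, 135, 245] ⇒ [22, 34, 74, 107, 118, 139, 249]
  KluV GTTGAGA/7: at [41, 59, 273, 285] ⇒ [48, 66, 280, 292]
  PtaX TCCG/1: at [26, 82, 147, 225, 231] ⇒ [27, 83, 148, 226, 232]
  XjeV AGCGATA/0: at [10, 90, 154, 175, 204, 237] ⇒ [10, 90, 154, 175, 204, 237]

Pooled cuts: [10, 22, 27, 34, 48, 51, 66, 74, 83, 90, 107, 118, 127, 139, 148, 154, 175, 188, 204, 226, 232, 237, 249, 280, 292]

Fragment lengths:
  [0,10): 10 bp
  [10,22): 12 bp
  [22,27): 5 bp
  [27,34): 7 bp
  [34,48): 14 bp
  [48,51): 3 bp
  [51,66): 15 bp
  [66,74): 8 bp
  [74,83): 9 bp
  [83,90): 7 bp
  [90,107): 17 bp
  [107,118): 11 bp
  [118,127): 9 bp
  [127,139): 12 bp
  [139,148): 9 bp
  [148,154): 6 bp
  [154,175): 21 bp
  [175,188): 13 bp
  [188,204): 16 bp
  [204,226): 22 bp
  [226,232): 6 bp
  [232,237): 5 bp
  [237,249): 12 bp
  [249,280): 31 bp
  [280,292): 12 bp
  [292,300): 8 bp

[3,5,5,6,6,7,7,8,8,9,9,9,10,11,12,12,12,12,13,14,15,16,17,21,22,31]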